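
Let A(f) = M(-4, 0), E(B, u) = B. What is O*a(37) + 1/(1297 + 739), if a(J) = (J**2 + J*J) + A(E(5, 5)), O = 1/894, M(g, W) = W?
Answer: 2787731/910092 ≈ 3.0631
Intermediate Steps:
O = 1/894 ≈ 0.0011186
A(f) = 0
a(J) = 2*J**2 (a(J) = (J**2 + J*J) + 0 = (J**2 + J**2) + 0 = 2*J**2 + 0 = 2*J**2)
O*a(37) + 1/(1297 + 739) = (2*37**2)/894 + 1/(1297 + 739) = (2*1369)/894 + 1/2036 = (1/894)*2738 + 1/2036 = 1369/447 + 1/2036 = 2787731/910092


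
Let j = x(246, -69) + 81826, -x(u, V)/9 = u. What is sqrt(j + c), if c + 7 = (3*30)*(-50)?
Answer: 3*sqrt(8345) ≈ 274.05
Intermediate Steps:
x(u, V) = -9*u
c = -4507 (c = -7 + (3*30)*(-50) = -7 + 90*(-50) = -7 - 4500 = -4507)
j = 79612 (j = -9*246 + 81826 = -2214 + 81826 = 79612)
sqrt(j + c) = sqrt(79612 - 4507) = sqrt(75105) = 3*sqrt(8345)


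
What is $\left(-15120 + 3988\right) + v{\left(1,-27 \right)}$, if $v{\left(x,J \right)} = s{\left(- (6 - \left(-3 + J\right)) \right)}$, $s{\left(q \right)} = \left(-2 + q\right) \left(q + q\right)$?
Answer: $-8396$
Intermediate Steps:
$s{\left(q \right)} = 2 q \left(-2 + q\right)$ ($s{\left(q \right)} = \left(-2 + q\right) 2 q = 2 q \left(-2 + q\right)$)
$v{\left(x,J \right)} = 2 \left(-11 + J\right) \left(-9 + J\right)$ ($v{\left(x,J \right)} = 2 \left(- (6 - \left(-3 + J\right))\right) \left(-2 - \left(6 - \left(-3 + J\right)\right)\right) = 2 \left(- (9 - J)\right) \left(-2 - \left(9 - J\right)\right) = 2 \left(-9 + J\right) \left(-2 + \left(-9 + J\right)\right) = 2 \left(-9 + J\right) \left(-11 + J\right) = 2 \left(-11 + J\right) \left(-9 + J\right)$)
$\left(-15120 + 3988\right) + v{\left(1,-27 \right)} = \left(-15120 + 3988\right) + 2 \left(-11 - 27\right) \left(-9 - 27\right) = -11132 + 2 \left(-38\right) \left(-36\right) = -11132 + 2736 = -8396$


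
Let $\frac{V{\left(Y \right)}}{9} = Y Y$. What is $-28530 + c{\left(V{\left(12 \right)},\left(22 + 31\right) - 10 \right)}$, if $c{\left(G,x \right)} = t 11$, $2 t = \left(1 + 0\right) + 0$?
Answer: $- \frac{57049}{2} \approx -28525.0$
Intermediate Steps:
$t = \frac{1}{2}$ ($t = \frac{\left(1 + 0\right) + 0}{2} = \frac{1 + 0}{2} = \frac{1}{2} \cdot 1 = \frac{1}{2} \approx 0.5$)
$V{\left(Y \right)} = 9 Y^{2}$ ($V{\left(Y \right)} = 9 Y Y = 9 Y^{2}$)
$c{\left(G,x \right)} = \frac{11}{2}$ ($c{\left(G,x \right)} = \frac{1}{2} \cdot 11 = \frac{11}{2}$)
$-28530 + c{\left(V{\left(12 \right)},\left(22 + 31\right) - 10 \right)} = -28530 + \frac{11}{2} = - \frac{57049}{2}$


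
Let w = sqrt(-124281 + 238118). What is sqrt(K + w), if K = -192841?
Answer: sqrt(-192841 + sqrt(113837)) ≈ 438.75*I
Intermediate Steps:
w = sqrt(113837) ≈ 337.40
sqrt(K + w) = sqrt(-192841 + sqrt(113837))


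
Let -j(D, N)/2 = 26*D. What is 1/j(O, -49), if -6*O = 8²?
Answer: 3/1664 ≈ 0.0018029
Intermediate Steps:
O = -32/3 (O = -⅙*8² = -⅙*64 = -32/3 ≈ -10.667)
j(D, N) = -52*D
1/j(O, -49) = 1/(-52*(-32/3)) = 1/(1664/3) = 3/1664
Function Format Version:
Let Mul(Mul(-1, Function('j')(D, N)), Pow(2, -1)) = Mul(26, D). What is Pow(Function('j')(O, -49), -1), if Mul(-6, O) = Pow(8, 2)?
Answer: Rational(3, 1664) ≈ 0.0018029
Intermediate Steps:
O = Rational(-32, 3) (O = Mul(Rational(-1, 6), Pow(8, 2)) = Mul(Rational(-1, 6), 64) = Rational(-32, 3) ≈ -10.667)
Function('j')(D, N) = Mul(-52, D) (Function('j')(D, N) = Mul(-2, Mul(26, D)) = Mul(-52, D))
Pow(Function('j')(O, -49), -1) = Pow(Mul(-52, Rational(-32, 3)), -1) = Pow(Rational(1664, 3), -1) = Rational(3, 1664)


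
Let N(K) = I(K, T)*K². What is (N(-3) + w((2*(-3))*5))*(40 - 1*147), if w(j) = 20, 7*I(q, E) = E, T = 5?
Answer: -19795/7 ≈ -2827.9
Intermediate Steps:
I(q, E) = E/7
N(K) = 5*K²/7 (N(K) = ((⅐)*5)*K² = 5*K²/7)
(N(-3) + w((2*(-3))*5))*(40 - 1*147) = ((5/7)*(-3)² + 20)*(40 - 1*147) = ((5/7)*9 + 20)*(40 - 147) = (45/7 + 20)*(-107) = (185/7)*(-107) = -19795/7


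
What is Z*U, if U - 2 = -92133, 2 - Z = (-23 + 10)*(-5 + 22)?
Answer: -20545213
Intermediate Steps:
Z = 223 (Z = 2 - (-23 + 10)*(-5 + 22) = 2 - (-13)*17 = 2 - 1*(-221) = 2 + 221 = 223)
U = -92131 (U = 2 - 92133 = -92131)
Z*U = 223*(-92131) = -20545213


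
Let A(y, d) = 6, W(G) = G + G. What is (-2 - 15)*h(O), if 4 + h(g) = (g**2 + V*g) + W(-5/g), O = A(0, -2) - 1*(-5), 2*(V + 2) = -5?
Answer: -24905/22 ≈ -1132.0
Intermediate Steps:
V = -9/2 (V = -2 + (1/2)*(-5) = -2 - 5/2 = -9/2 ≈ -4.5000)
W(G) = 2*G
O = 11 (O = 6 - 1*(-5) = 6 + 5 = 11)
h(g) = -4 + g**2 - 10/g - 9*g/2 (h(g) = -4 + ((g**2 - 9*g/2) + 2*(-5/g)) = -4 + ((g**2 - 9*g/2) - 10/g) = -4 + (g**2 - 10/g - 9*g/2) = -4 + g**2 - 10/g - 9*g/2)
(-2 - 15)*h(O) = (-2 - 15)*(-4 + 11**2 - 10/11 - 9/2*11) = -17*(-4 + 121 - 10*1/11 - 99/2) = -17*(-4 + 121 - 10/11 - 99/2) = -17*1465/22 = -24905/22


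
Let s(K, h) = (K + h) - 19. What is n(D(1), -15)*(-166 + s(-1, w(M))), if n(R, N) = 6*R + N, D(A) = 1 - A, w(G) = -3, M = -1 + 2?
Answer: 2835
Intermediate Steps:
M = 1
s(K, h) = -19 + K + h
n(R, N) = N + 6*R
n(D(1), -15)*(-166 + s(-1, w(M))) = (-15 + 6*(1 - 1*1))*(-166 + (-19 - 1 - 3)) = (-15 + 6*(1 - 1))*(-166 - 23) = (-15 + 6*0)*(-189) = (-15 + 0)*(-189) = -15*(-189) = 2835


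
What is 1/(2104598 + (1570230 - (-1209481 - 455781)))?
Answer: 1/5340090 ≈ 1.8726e-7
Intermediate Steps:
1/(2104598 + (1570230 - (-1209481 - 455781))) = 1/(2104598 + (1570230 - 1*(-1665262))) = 1/(2104598 + (1570230 + 1665262)) = 1/(2104598 + 3235492) = 1/5340090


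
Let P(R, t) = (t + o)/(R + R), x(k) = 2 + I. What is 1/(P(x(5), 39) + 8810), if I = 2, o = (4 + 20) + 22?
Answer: 8/70565 ≈ 0.00011337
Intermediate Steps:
o = 46 (o = 24 + 22 = 46)
x(k) = 4 (x(k) = 2 + 2 = 4)
P(R, t) = (46 + t)/(2*R) (P(R, t) = (t + 46)/(R + R) = (46 + t)/((2*R)) = (46 + t)*(1/(2*R)) = (46 + t)/(2*R))
1/(P(x(5), 39) + 8810) = 1/((½)*(46 + 39)/4 + 8810) = 1/((½)*(¼)*85 + 8810) = 1/(85/8 + 8810) = 1/(70565/8) = 8/70565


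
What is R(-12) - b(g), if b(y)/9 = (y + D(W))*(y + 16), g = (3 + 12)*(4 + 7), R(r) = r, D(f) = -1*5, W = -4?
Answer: -260652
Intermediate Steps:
D(f) = -5
g = 165 (g = 15*11 = 165)
b(y) = 9*(-5 + y)*(16 + y) (b(y) = 9*((y - 5)*(y + 16)) = 9*((-5 + y)*(16 + y)) = 9*(-5 + y)*(16 + y))
R(-12) - b(g) = -12 - (-720 + 9*165² + 99*165) = -12 - (-720 + 9*27225 + 16335) = -12 - (-720 + 245025 + 16335) = -12 - 1*260640 = -12 - 260640 = -260652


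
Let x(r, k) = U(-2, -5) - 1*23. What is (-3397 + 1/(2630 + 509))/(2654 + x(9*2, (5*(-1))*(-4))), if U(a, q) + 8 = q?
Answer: -313623/241703 ≈ -1.2976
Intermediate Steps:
U(a, q) = -8 + q
x(r, k) = -36 (x(r, k) = (-8 - 5) - 1*23 = -13 - 23 = -36)
(-3397 + 1/(2630 + 509))/(2654 + x(9*2, (5*(-1))*(-4))) = (-3397 + 1/(2630 + 509))/(2654 - 36) = (-3397 + 1/3139)/2618 = (-3397 + 1/3139)*(1/2618) = -10663182/3139*1/2618 = -313623/241703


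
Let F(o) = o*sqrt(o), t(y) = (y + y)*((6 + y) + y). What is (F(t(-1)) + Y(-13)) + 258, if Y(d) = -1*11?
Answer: 247 - 16*I*sqrt(2) ≈ 247.0 - 22.627*I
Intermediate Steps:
t(y) = 2*y*(6 + 2*y) (t(y) = (2*y)*(6 + 2*y) = 2*y*(6 + 2*y))
F(o) = o**(3/2)
Y(d) = -11
(F(t(-1)) + Y(-13)) + 258 = ((4*(-1)*(3 - 1))**(3/2) - 11) + 258 = ((4*(-1)*2)**(3/2) - 11) + 258 = ((-8)**(3/2) - 11) + 258 = (-16*I*sqrt(2) - 11) + 258 = (-11 - 16*I*sqrt(2)) + 258 = 247 - 16*I*sqrt(2)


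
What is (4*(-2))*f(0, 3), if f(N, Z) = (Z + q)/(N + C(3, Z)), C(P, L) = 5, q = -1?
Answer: -16/5 ≈ -3.2000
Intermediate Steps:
f(N, Z) = (-1 + Z)/(5 + N) (f(N, Z) = (Z - 1)/(N + 5) = (-1 + Z)/(5 + N))
(4*(-2))*f(0, 3) = (4*(-2))*((-1 + 3)/(5 + 0)) = -8*2/5 = -8*⅖ = -16/5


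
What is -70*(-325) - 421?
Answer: 22329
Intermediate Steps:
-70*(-325) - 421 = 22750 - 421 = 22329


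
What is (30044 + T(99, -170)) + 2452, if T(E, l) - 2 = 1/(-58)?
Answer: 1884883/58 ≈ 32498.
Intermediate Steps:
T(E, l) = 115/58 (T(E, l) = 2 + 1/(-58) = 2 - 1/58 = 115/58)
(30044 + T(99, -170)) + 2452 = (30044 + 115/58) + 2452 = 1742667/58 + 2452 = 1884883/58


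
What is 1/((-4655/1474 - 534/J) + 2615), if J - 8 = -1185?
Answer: 157718/412006041 ≈ 0.00038281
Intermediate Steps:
J = -1177 (J = 8 - 1185 = -1177)
1/((-4655/1474 - 534/J) + 2615) = 1/((-4655/1474 - 534/(-1177)) + 2615) = 1/((-4655*1/1474 - 534*(-1/1177)) + 2615) = 1/((-4655/1474 + 534/1177) + 2615) = 1/(-426529/157718 + 2615) = 1/(412006041/157718) = 157718/412006041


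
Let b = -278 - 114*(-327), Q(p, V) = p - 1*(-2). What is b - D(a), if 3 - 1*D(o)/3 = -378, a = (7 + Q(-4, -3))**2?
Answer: 35857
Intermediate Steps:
Q(p, V) = 2 + p (Q(p, V) = p + 2 = 2 + p)
a = 25 (a = (7 + (2 - 4))**2 = (7 - 2)**2 = 5**2 = 25)
D(o) = 1143 (D(o) = 9 - 3*(-378) = 9 + 1134 = 1143)
b = 37000 (b = -278 + 37278 = 37000)
b - D(a) = 37000 - 1*1143 = 37000 - 1143 = 35857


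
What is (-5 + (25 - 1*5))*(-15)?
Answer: -225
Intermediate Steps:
(-5 + (25 - 1*5))*(-15) = (-5 + (25 - 5))*(-15) = (-5 + 20)*(-15) = 15*(-15) = -225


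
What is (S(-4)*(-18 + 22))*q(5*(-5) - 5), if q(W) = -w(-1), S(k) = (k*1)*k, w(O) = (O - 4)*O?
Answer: -320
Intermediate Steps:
w(O) = O*(-4 + O) (w(O) = (-4 + O)*O = O*(-4 + O))
S(k) = k² (S(k) = k*k = k²)
q(W) = -5 (q(W) = -(-1)*(-4 - 1) = -(-1)*(-5) = -1*5 = -5)
(S(-4)*(-18 + 22))*q(5*(-5) - 5) = ((-4)²*(-18 + 22))*(-5) = (16*4)*(-5) = 64*(-5) = -320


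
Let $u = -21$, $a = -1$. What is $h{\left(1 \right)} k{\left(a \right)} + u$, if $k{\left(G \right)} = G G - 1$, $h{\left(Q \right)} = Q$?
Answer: $-21$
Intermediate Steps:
$k{\left(G \right)} = -1 + G^{2}$ ($k{\left(G \right)} = G^{2} - 1 = -1 + G^{2}$)
$h{\left(1 \right)} k{\left(a \right)} + u = 1 \left(-1 + \left(-1\right)^{2}\right) - 21 = 1 \left(-1 + 1\right) - 21 = 1 \cdot 0 - 21 = 0 - 21 = -21$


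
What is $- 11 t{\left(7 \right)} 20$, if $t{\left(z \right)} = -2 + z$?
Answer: $-1100$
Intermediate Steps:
$- 11 t{\left(7 \right)} 20 = - 11 \left(-2 + 7\right) 20 = \left(-11\right) 5 \cdot 20 = \left(-55\right) 20 = -1100$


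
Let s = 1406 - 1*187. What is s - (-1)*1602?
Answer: 2821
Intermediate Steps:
s = 1219 (s = 1406 - 187 = 1219)
s - (-1)*1602 = 1219 - (-1)*1602 = 1219 - 1*(-1602) = 1219 + 1602 = 2821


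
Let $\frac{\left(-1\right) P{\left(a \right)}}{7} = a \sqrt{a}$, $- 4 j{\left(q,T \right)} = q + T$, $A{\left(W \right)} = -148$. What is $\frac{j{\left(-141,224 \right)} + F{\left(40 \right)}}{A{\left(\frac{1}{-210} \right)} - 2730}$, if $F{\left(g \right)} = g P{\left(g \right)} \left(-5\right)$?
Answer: $\frac{83}{11512} - \frac{56000 \sqrt{10}}{1439} \approx -123.06$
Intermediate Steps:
$j{\left(q,T \right)} = - \frac{T}{4} - \frac{q}{4}$ ($j{\left(q,T \right)} = - \frac{q + T}{4} = - \frac{T + q}{4} = - \frac{T}{4} - \frac{q}{4}$)
$P{\left(a \right)} = - 7 a^{\frac{3}{2}}$ ($P{\left(a \right)} = - 7 a \sqrt{a} = - 7 a^{\frac{3}{2}}$)
$F{\left(g \right)} = 35 g^{\frac{5}{2}}$ ($F{\left(g \right)} = g \left(- 7 g^{\frac{3}{2}}\right) \left(-5\right) = - 7 g^{\frac{5}{2}} \left(-5\right) = 35 g^{\frac{5}{2}}$)
$\frac{j{\left(-141,224 \right)} + F{\left(40 \right)}}{A{\left(\frac{1}{-210} \right)} - 2730} = \frac{\left(\left(- \frac{1}{4}\right) 224 - - \frac{141}{4}\right) + 35 \cdot 40^{\frac{5}{2}}}{-148 - 2730} = \frac{\left(-56 + \frac{141}{4}\right) + 35 \cdot 3200 \sqrt{10}}{-2878} = \left(- \frac{83}{4} + 112000 \sqrt{10}\right) \left(- \frac{1}{2878}\right) = \frac{83}{11512} - \frac{56000 \sqrt{10}}{1439}$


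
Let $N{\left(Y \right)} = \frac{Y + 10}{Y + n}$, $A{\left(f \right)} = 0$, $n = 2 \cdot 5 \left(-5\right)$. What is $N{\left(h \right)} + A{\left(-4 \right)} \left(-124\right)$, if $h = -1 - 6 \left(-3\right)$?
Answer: $- \frac{9}{11} \approx -0.81818$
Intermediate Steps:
$n = -50$ ($n = 10 \left(-5\right) = -50$)
$h = 17$ ($h = -1 - -18 = -1 + 18 = 17$)
$N{\left(Y \right)} = \frac{10 + Y}{-50 + Y}$ ($N{\left(Y \right)} = \frac{Y + 10}{Y - 50} = \frac{10 + Y}{-50 + Y}$)
$N{\left(h \right)} + A{\left(-4 \right)} \left(-124\right) = \frac{10 + 17}{-50 + 17} + 0 \left(-124\right) = \frac{1}{-33} \cdot 27 + 0 = \left(- \frac{1}{33}\right) 27 + 0 = - \frac{9}{11} + 0 = - \frac{9}{11}$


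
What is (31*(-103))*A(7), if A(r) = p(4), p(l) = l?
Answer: -12772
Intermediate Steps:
A(r) = 4
(31*(-103))*A(7) = (31*(-103))*4 = -3193*4 = -12772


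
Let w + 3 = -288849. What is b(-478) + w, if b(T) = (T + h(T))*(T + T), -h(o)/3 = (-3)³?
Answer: 90680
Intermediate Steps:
h(o) = 81 (h(o) = -3*(-3)³ = -3*(-27) = 81)
w = -288852 (w = -3 - 288849 = -288852)
b(T) = 2*T*(81 + T) (b(T) = (T + 81)*(T + T) = (81 + T)*(2*T) = 2*T*(81 + T))
b(-478) + w = 2*(-478)*(81 - 478) - 288852 = 2*(-478)*(-397) - 288852 = 379532 - 288852 = 90680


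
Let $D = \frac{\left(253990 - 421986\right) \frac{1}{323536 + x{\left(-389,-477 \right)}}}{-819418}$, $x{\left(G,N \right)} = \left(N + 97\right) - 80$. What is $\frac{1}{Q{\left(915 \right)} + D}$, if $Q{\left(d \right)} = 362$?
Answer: $\frac{66183572442}{23958453266003} \approx 0.0027624$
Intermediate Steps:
$x{\left(G,N \right)} = 17 + N$ ($x{\left(G,N \right)} = \left(97 + N\right) - 80 = 17 + N$)
$D = \frac{41999}{66183572442}$ ($D = \frac{\left(253990 - 421986\right) \frac{1}{323536 + \left(17 - 477\right)}}{-819418} = - \frac{167996}{323536 - 460} \left(- \frac{1}{819418}\right) = - \frac{167996}{323076} \left(- \frac{1}{819418}\right) = \left(-167996\right) \frac{1}{323076} \left(- \frac{1}{819418}\right) = \left(- \frac{41999}{80769}\right) \left(- \frac{1}{819418}\right) = \frac{41999}{66183572442} \approx 6.3458 \cdot 10^{-7}$)
$\frac{1}{Q{\left(915 \right)} + D} = \frac{1}{362 + \frac{41999}{66183572442}} = \frac{1}{\frac{23958453266003}{66183572442}} = \frac{66183572442}{23958453266003}$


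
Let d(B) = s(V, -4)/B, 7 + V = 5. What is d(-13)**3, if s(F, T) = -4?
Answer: 64/2197 ≈ 0.029131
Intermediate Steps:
V = -2 (V = -7 + 5 = -2)
d(B) = -4/B
d(-13)**3 = (-4/(-13))**3 = (-4*(-1/13))**3 = (4/13)**3 = 64/2197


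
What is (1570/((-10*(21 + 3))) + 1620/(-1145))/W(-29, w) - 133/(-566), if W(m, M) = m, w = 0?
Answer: 22974343/45105672 ≈ 0.50935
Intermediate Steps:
(1570/((-10*(21 + 3))) + 1620/(-1145))/W(-29, w) - 133/(-566) = (1570/((-10*(21 + 3))) + 1620/(-1145))/(-29) - 133/(-566) = (1570/((-10*24)) + 1620*(-1/1145))*(-1/29) - 133*(-1/566) = (1570/(-240) - 324/229)*(-1/29) + 133/566 = (1570*(-1/240) - 324/229)*(-1/29) + 133/566 = (-157/24 - 324/229)*(-1/29) + 133/566 = -43729/5496*(-1/29) + 133/566 = 43729/159384 + 133/566 = 22974343/45105672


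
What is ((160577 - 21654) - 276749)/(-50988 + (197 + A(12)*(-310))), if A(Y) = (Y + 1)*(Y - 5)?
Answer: 10602/6077 ≈ 1.7446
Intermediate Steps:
A(Y) = (1 + Y)*(-5 + Y)
((160577 - 21654) - 276749)/(-50988 + (197 + A(12)*(-310))) = ((160577 - 21654) - 276749)/(-50988 + (197 + (-5 + 12**2 - 4*12)*(-310))) = (138923 - 276749)/(-50988 + (197 + (-5 + 144 - 48)*(-310))) = -137826/(-50988 + (197 + 91*(-310))) = -137826/(-50988 + (197 - 28210)) = -137826/(-50988 - 28013) = -137826/(-79001) = -137826*(-1/79001) = 10602/6077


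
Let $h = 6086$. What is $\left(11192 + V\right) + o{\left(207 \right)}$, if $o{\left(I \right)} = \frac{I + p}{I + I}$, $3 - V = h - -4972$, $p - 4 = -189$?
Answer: $\frac{28370}{207} \approx 137.05$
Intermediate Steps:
$p = -185$ ($p = 4 - 189 = -185$)
$V = -11055$ ($V = 3 - \left(6086 - -4972\right) = 3 - \left(6086 + 4972\right) = 3 - 11058 = -11055$)
$o{\left(I \right)} = \frac{-185 + I}{2 I}$ ($o{\left(I \right)} = \frac{I - 185}{I + I} = \frac{-185 + I}{2 I}$)
$\left(11192 + V\right) + o{\left(207 \right)} = \left(11192 - 11055\right) + \frac{-185 + 207}{2 \cdot 207} = 137 + \frac{1}{2} \cdot \frac{1}{207} \cdot 22 = 137 + \frac{11}{207} = \frac{28370}{207}$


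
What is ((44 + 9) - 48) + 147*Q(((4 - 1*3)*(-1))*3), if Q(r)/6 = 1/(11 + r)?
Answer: 461/4 ≈ 115.25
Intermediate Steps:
Q(r) = 6/(11 + r)
((44 + 9) - 48) + 147*Q(((4 - 1*3)*(-1))*3) = ((44 + 9) - 48) + 147*(6/(11 + ((4 - 1*3)*(-1))*3)) = (53 - 48) + 147*(6/(11 + ((4 - 3)*(-1))*3)) = 5 + 147*(6/(11 + (1*(-1))*3)) = 5 + 147*(6/(11 - 1*3)) = 5 + 147*(6/(11 - 3)) = 5 + 147*(6/8) = 5 + 147*(6*(1/8)) = 5 + 147*(3/4) = 5 + 441/4 = 461/4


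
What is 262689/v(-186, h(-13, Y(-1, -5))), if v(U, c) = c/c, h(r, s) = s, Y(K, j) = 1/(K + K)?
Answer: 262689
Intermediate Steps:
Y(K, j) = 1/(2*K)
v(U, c) = 1
262689/v(-186, h(-13, Y(-1, -5))) = 262689/1 = 262689*1 = 262689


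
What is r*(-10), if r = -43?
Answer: 430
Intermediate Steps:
r*(-10) = -43*(-10) = 430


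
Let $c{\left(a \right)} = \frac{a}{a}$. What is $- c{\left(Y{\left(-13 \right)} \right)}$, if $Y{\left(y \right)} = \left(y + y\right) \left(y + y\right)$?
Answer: $-1$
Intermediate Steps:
$Y{\left(y \right)} = 4 y^{2}$ ($Y{\left(y \right)} = 2 y 2 y = 4 y^{2}$)
$c{\left(a \right)} = 1$
$- c{\left(Y{\left(-13 \right)} \right)} = \left(-1\right) 1 = -1$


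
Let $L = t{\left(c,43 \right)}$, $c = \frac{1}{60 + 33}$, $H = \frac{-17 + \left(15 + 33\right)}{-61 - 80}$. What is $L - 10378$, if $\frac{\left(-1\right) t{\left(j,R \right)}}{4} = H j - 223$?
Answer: $- \frac{4012574}{423} \approx -9486.0$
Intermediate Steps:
$H = - \frac{31}{141}$ ($H = \frac{-17 + 48}{-141} = 31 \left(- \frac{1}{141}\right) = - \frac{31}{141} \approx -0.21986$)
$c = \frac{1}{93} \approx 0.010753$
$t{\left(j,R \right)} = 892 + \frac{124 j}{141}$ ($t{\left(j,R \right)} = - 4 \left(- \frac{31 j}{141} - 223\right) = - 4 \left(-223 - \frac{31 j}{141}\right) = 892 + \frac{124 j}{141}$)
$L = \frac{377320}{423}$ ($L = 892 + \frac{124}{141} \cdot \frac{1}{93} = 892 + \frac{4}{423} = \frac{377320}{423} \approx 892.01$)
$L - 10378 = \frac{377320}{423} - 10378 = - \frac{4012574}{423}$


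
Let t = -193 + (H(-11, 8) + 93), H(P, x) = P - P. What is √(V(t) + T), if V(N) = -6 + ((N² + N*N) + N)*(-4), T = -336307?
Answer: I*√415913 ≈ 644.91*I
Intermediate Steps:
H(P, x) = 0
t = -100 (t = -193 + (0 + 93) = -193 + 93 = -100)
V(N) = -6 - 8*N² - 4*N (V(N) = -6 + ((N² + N²) + N)*(-4) = -6 + (2*N² + N)*(-4) = -6 + (N + 2*N²)*(-4) = -6 + (-8*N² - 4*N) = -6 - 8*N² - 4*N)
√(V(t) + T) = √((-6 - 8*(-100)² - 4*(-100)) - 336307) = √((-6 - 8*10000 + 400) - 336307) = √((-6 - 80000 + 400) - 336307) = √(-79606 - 336307) = √(-415913) = I*√415913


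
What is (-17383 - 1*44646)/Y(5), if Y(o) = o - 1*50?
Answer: 62029/45 ≈ 1378.4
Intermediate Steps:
Y(o) = -50 + o (Y(o) = o - 50 = -50 + o)
(-17383 - 1*44646)/Y(5) = (-17383 - 1*44646)/(-50 + 5) = (-17383 - 44646)/(-45) = -62029*(-1/45) = 62029/45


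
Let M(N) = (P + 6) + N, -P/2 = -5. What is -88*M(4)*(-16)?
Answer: 28160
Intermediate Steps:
P = 10 (P = -2*(-5) = 10)
M(N) = 16 + N (M(N) = (10 + 6) + N = 16 + N)
-88*M(4)*(-16) = -88*(16 + 4)*(-16) = -88*20*(-16) = -1760*(-16) = 28160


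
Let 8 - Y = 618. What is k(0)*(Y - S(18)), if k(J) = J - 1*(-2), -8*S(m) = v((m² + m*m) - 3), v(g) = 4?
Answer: -1219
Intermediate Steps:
S(m) = -½ (S(m) = -⅛*4 = -½)
Y = -610 (Y = 8 - 1*618 = 8 - 618 = -610)
k(J) = 2 + J (k(J) = J + 2 = 2 + J)
k(0)*(Y - S(18)) = (2 + 0)*(-610 - 1*(-½)) = 2*(-610 + ½) = 2*(-1219/2) = -1219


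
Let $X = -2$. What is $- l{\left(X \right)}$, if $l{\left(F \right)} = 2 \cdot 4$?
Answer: $-8$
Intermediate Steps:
$l{\left(F \right)} = 8$
$- l{\left(X \right)} = \left(-1\right) 8 = -8$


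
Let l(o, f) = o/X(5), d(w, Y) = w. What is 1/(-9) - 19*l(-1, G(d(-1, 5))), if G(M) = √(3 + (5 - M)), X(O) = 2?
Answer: 169/18 ≈ 9.3889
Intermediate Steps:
G(M) = √(8 - M)
l(o, f) = o/2
1/(-9) - 19*l(-1, G(d(-1, 5))) = 1/(-9) - 19*(-1)/2 = -⅑ - 19*(-½) = -⅑ + 19/2 = 169/18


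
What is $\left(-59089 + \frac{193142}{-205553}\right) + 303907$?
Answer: $\frac{50322881212}{205553} \approx 2.4482 \cdot 10^{5}$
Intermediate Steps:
$\left(-59089 + \frac{193142}{-205553}\right) + 303907 = \left(-59089 + 193142 \left(- \frac{1}{205553}\right)\right) + 303907 = \left(-59089 - \frac{193142}{205553}\right) + 303907 = - \frac{12146114359}{205553} + 303907 = \frac{50322881212}{205553}$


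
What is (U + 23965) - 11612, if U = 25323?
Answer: 37676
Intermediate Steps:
(U + 23965) - 11612 = (25323 + 23965) - 11612 = 49288 - 11612 = 37676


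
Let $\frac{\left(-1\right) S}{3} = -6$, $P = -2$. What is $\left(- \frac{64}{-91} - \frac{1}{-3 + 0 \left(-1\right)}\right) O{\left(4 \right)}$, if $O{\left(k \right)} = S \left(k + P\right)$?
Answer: $\frac{3396}{91} \approx 37.319$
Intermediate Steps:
$S = 18$ ($S = \left(-3\right) \left(-6\right) = 18$)
$O{\left(k \right)} = -36 + 18 k$ ($O{\left(k \right)} = 18 \left(k - 2\right) = 18 \left(-2 + k\right) = -36 + 18 k$)
$\left(- \frac{64}{-91} - \frac{1}{-3 + 0 \left(-1\right)}\right) O{\left(4 \right)} = \left(- \frac{64}{-91} - \frac{1}{-3 + 0 \left(-1\right)}\right) \left(-36 + 18 \cdot 4\right) = \left(\left(-64\right) \left(- \frac{1}{91}\right) - \frac{1}{-3 + 0}\right) \left(-36 + 72\right) = \left(\frac{64}{91} - \frac{1}{-3}\right) 36 = \left(\frac{64}{91} - - \frac{1}{3}\right) 36 = \left(\frac{64}{91} + \frac{1}{3}\right) 36 = \frac{283}{273} \cdot 36 = \frac{3396}{91}$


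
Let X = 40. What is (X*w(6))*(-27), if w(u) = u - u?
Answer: 0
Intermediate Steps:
w(u) = 0
(X*w(6))*(-27) = (40*0)*(-27) = 0*(-27) = 0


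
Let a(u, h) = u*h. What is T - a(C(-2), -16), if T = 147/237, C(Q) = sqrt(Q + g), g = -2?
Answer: 49/79 + 32*I ≈ 0.62025 + 32.0*I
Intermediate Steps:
C(Q) = sqrt(-2 + Q) (C(Q) = sqrt(Q - 2) = sqrt(-2 + Q))
a(u, h) = h*u
T = 49/79 (T = 147*(1/237) = 49/79 ≈ 0.62025)
T - a(C(-2), -16) = 49/79 - (-16)*sqrt(-2 - 2) = 49/79 - (-16)*sqrt(-4) = 49/79 - (-16)*2*I = 49/79 - (-32)*I = 49/79 + 32*I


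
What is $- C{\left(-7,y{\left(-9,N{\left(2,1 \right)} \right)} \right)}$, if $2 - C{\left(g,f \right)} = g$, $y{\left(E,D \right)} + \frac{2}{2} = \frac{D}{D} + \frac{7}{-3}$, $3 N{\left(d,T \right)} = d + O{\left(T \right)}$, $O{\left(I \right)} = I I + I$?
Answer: $-9$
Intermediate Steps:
$O{\left(I \right)} = I + I^{2}$ ($O{\left(I \right)} = I^{2} + I = I + I^{2}$)
$N{\left(d,T \right)} = \frac{d}{3} + \frac{T \left(1 + T\right)}{3}$ ($N{\left(d,T \right)} = \frac{d + T \left(1 + T\right)}{3} = \frac{d}{3} + \frac{T \left(1 + T\right)}{3}$)
$y{\left(E,D \right)} = - \frac{7}{3}$ ($y{\left(E,D \right)} = -1 + \left(\frac{D}{D} + \frac{7}{-3}\right) = -1 + \left(1 + 7 \left(- \frac{1}{3}\right)\right) = -1 + \left(1 - \frac{7}{3}\right) = -1 - \frac{4}{3} = - \frac{7}{3}$)
$C{\left(g,f \right)} = 2 - g$
$- C{\left(-7,y{\left(-9,N{\left(2,1 \right)} \right)} \right)} = - (2 - -7) = - (2 + 7) = \left(-1\right) 9 = -9$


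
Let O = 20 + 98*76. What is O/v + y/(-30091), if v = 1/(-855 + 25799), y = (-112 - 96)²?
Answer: 5605405359808/30091 ≈ 1.8628e+8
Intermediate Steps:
O = 7468 (O = 20 + 7448 = 7468)
y = 43264 (y = (-208)² = 43264)
v = 1/24944 ≈ 4.0090e-5
O/v + y/(-30091) = 7468/(1/24944) + 43264/(-30091) = 7468*24944 + 43264*(-1/30091) = 186281792 - 43264/30091 = 5605405359808/30091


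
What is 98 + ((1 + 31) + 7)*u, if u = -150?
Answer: -5752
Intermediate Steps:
98 + ((1 + 31) + 7)*u = 98 + ((1 + 31) + 7)*(-150) = 98 + (32 + 7)*(-150) = 98 + 39*(-150) = 98 - 5850 = -5752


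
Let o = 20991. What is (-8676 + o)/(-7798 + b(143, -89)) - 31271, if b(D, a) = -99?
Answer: -246959402/7897 ≈ -31273.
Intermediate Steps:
(-8676 + o)/(-7798 + b(143, -89)) - 31271 = (-8676 + 20991)/(-7798 - 99) - 31271 = 12315/(-7897) - 31271 = 12315*(-1/7897) - 31271 = -12315/7897 - 31271 = -246959402/7897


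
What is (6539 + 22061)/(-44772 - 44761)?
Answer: -28600/89533 ≈ -0.31944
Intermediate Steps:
(6539 + 22061)/(-44772 - 44761) = 28600/(-89533) = 28600*(-1/89533) = -28600/89533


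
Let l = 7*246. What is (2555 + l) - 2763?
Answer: 1514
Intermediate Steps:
l = 1722
(2555 + l) - 2763 = (2555 + 1722) - 2763 = 4277 - 2763 = 1514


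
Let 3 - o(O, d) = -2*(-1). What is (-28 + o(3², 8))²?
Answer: 729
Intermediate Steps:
o(O, d) = 1 (o(O, d) = 3 - (-2)*(-1) = 3 - 1*2 = 3 - 2 = 1)
(-28 + o(3², 8))² = (-28 + 1)² = (-27)² = 729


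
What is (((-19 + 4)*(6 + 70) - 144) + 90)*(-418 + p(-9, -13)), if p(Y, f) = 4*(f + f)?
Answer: 623268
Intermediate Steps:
p(Y, f) = 8*f (p(Y, f) = 4*(2*f) = 8*f)
(((-19 + 4)*(6 + 70) - 144) + 90)*(-418 + p(-9, -13)) = (((-19 + 4)*(6 + 70) - 144) + 90)*(-418 + 8*(-13)) = ((-15*76 - 144) + 90)*(-418 - 104) = ((-1140 - 144) + 90)*(-522) = (-1284 + 90)*(-522) = -1194*(-522) = 623268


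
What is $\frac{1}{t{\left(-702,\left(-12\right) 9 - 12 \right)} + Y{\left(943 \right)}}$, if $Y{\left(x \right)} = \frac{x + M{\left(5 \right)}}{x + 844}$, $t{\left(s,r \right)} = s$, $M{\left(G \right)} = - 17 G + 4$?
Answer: $- \frac{1787}{1253612} \approx -0.0014255$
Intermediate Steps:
$M{\left(G \right)} = 4 - 17 G$
$Y{\left(x \right)} = \frac{-81 + x}{844 + x}$ ($Y{\left(x \right)} = \frac{x + \left(4 - 85\right)}{x + 844} = \frac{x + \left(4 - 85\right)}{844 + x} = \frac{x - 81}{844 + x} = \frac{-81 + x}{844 + x}$)
$\frac{1}{t{\left(-702,\left(-12\right) 9 - 12 \right)} + Y{\left(943 \right)}} = \frac{1}{-702 + \frac{-81 + 943}{844 + 943}} = \frac{1}{-702 + \frac{1}{1787} \cdot 862} = \frac{1}{-702 + \frac{862}{1787}} = \frac{1}{- \frac{1253612}{1787}} = - \frac{1787}{1253612}$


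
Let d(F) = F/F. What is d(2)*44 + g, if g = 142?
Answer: 186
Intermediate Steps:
d(F) = 1
d(2)*44 + g = 1*44 + 142 = 44 + 142 = 186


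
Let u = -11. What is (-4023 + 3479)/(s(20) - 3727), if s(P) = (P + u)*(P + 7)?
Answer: 136/871 ≈ 0.15614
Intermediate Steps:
s(P) = (-11 + P)*(7 + P) (s(P) = (P - 11)*(P + 7) = (-11 + P)*(7 + P))
(-4023 + 3479)/(s(20) - 3727) = (-4023 + 3479)/((-77 + 20² - 4*20) - 3727) = -544/((-77 + 400 - 80) - 3727) = -544/(243 - 3727) = -544/(-3484) = -544*(-1/3484) = 136/871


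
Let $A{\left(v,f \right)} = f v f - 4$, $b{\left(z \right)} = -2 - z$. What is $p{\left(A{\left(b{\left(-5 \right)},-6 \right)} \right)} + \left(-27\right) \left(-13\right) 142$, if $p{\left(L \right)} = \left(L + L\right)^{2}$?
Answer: $93106$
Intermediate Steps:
$A{\left(v,f \right)} = -4 + v f^{2}$ ($A{\left(v,f \right)} = v f^{2} - 4 = -4 + v f^{2}$)
$p{\left(L \right)} = 4 L^{2}$ ($p{\left(L \right)} = \left(2 L\right)^{2} = 4 L^{2}$)
$p{\left(A{\left(b{\left(-5 \right)},-6 \right)} \right)} + \left(-27\right) \left(-13\right) 142 = 4 \left(-4 + \left(-2 - -5\right) \left(-6\right)^{2}\right)^{2} + \left(-27\right) \left(-13\right) 142 = 4 \left(-4 + \left(-2 + 5\right) 36\right)^{2} + 351 \cdot 142 = 4 \left(-4 + 3 \cdot 36\right)^{2} + 49842 = 4 \left(-4 + 108\right)^{2} + 49842 = 4 \cdot 104^{2} + 49842 = 4 \cdot 10816 + 49842 = 43264 + 49842 = 93106$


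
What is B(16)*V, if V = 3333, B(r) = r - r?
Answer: 0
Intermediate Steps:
B(r) = 0
B(16)*V = 0*3333 = 0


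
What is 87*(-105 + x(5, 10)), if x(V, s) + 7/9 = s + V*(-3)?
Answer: -28913/3 ≈ -9637.7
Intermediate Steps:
x(V, s) = -7/9 + s - 3*V (x(V, s) = -7/9 + (s + V*(-3)) = -7/9 + (s - 3*V) = -7/9 + s - 3*V)
87*(-105 + x(5, 10)) = 87*(-105 + (-7/9 + 10 - 3*5)) = 87*(-105 + (-7/9 + 10 - 15)) = 87*(-105 - 52/9) = 87*(-997/9) = -28913/3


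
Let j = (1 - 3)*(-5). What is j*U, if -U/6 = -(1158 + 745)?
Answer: 114180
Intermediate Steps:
U = 11418 (U = -(-6)*(1158 + 745) = -(-6)*1903 = -6*(-1903) = 11418)
j = 10 (j = -2*(-5) = 10)
j*U = 10*11418 = 114180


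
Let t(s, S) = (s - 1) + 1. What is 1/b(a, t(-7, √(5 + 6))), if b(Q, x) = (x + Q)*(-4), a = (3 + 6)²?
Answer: -1/296 ≈ -0.0033784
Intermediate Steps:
a = 81 (a = 9² = 81)
t(s, S) = s (t(s, S) = (-1 + s) + 1 = s)
b(Q, x) = -4*Q - 4*x (b(Q, x) = (Q + x)*(-4) = -4*Q - 4*x)
1/b(a, t(-7, √(5 + 6))) = 1/(-4*81 - 4*(-7)) = 1/(-324 + 28) = 1/(-296) = -1/296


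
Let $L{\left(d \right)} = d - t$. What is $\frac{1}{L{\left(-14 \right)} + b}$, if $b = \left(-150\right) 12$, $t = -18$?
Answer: $- \frac{1}{1796} \approx -0.00055679$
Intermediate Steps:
$L{\left(d \right)} = 18 + d$ ($L{\left(d \right)} = d - -18 = d + 18 = 18 + d$)
$b = -1800$
$\frac{1}{L{\left(-14 \right)} + b} = \frac{1}{\left(18 - 14\right) - 1800} = \frac{1}{4 - 1800} = \frac{1}{-1796} = - \frac{1}{1796}$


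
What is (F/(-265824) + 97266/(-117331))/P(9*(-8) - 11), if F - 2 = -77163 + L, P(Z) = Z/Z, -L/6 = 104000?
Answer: 56412284107/31189395744 ≈ 1.8087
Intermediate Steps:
L = -624000 (L = -6*104000 = -624000)
P(Z) = 1
F = -701161 (F = 2 + (-77163 - 624000) = 2 - 701163 = -701161)
(F/(-265824) + 97266/(-117331))/P(9*(-8) - 11) = (-701161/(-265824) + 97266/(-117331))/1 = (-701161*(-1/265824) + 97266*(-1/117331))*1 = (701161/265824 - 97266/117331)*1 = (56412284107/31189395744)*1 = 56412284107/31189395744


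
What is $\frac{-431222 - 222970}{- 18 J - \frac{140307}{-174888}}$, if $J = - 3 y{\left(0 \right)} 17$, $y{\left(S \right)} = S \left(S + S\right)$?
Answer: $- \frac{38136776832}{46769} \approx -8.1543 \cdot 10^{5}$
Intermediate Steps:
$y{\left(S \right)} = 2 S^{2}$ ($y{\left(S \right)} = S 2 S = 2 S^{2}$)
$J = 0$ ($J = - 3 \cdot 2 \cdot 0^{2} \cdot 17 = - 3 \cdot 2 \cdot 0 \cdot 17 = \left(-3\right) 0 \cdot 17 = 0 \cdot 17 = 0$)
$\frac{-431222 - 222970}{- 18 J - \frac{140307}{-174888}} = \frac{-431222 - 222970}{\left(-18\right) 0 - \frac{140307}{-174888}} = - \frac{654192}{0 - - \frac{46769}{58296}} = - \frac{654192}{0 + \frac{46769}{58296}} = - \frac{654192}{\frac{46769}{58296}} = \left(-654192\right) \frac{58296}{46769} = - \frac{38136776832}{46769}$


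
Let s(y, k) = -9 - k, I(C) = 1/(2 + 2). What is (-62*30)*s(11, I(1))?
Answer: 17205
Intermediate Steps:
I(C) = ¼ (I(C) = 1/4 = ¼)
(-62*30)*s(11, I(1)) = (-62*30)*(-9 - 1*¼) = -1860*(-9 - ¼) = -1860*(-37/4) = 17205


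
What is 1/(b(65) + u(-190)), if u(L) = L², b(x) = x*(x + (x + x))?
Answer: 1/48775 ≈ 2.0502e-5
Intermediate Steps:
b(x) = 3*x² (b(x) = x*(x + 2*x) = x*(3*x) = 3*x²)
1/(b(65) + u(-190)) = 1/(3*65² + (-190)²) = 1/(3*4225 + 36100) = 1/(12675 + 36100) = 1/48775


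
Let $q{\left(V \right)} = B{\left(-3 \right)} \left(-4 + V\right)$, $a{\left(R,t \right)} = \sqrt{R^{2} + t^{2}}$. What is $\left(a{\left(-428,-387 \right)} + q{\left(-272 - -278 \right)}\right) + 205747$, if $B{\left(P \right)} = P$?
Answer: $205741 + \sqrt{332953} \approx 2.0632 \cdot 10^{5}$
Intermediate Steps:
$q{\left(V \right)} = 12 - 3 V$ ($q{\left(V \right)} = - 3 \left(-4 + V\right) = 12 - 3 V$)
$\left(a{\left(-428,-387 \right)} + q{\left(-272 - -278 \right)}\right) + 205747 = \left(\sqrt{\left(-428\right)^{2} + \left(-387\right)^{2}} + \left(12 - 3 \left(-272 - -278\right)\right)\right) + 205747 = \left(\sqrt{183184 + 149769} + \left(12 - 3 \left(-272 + 278\right)\right)\right) + 205747 = \left(\sqrt{332953} + \left(12 - 18\right)\right) + 205747 = \left(\sqrt{332953} - 6\right) + 205747 = \left(-6 + \sqrt{332953}\right) + 205747 = 205741 + \sqrt{332953}$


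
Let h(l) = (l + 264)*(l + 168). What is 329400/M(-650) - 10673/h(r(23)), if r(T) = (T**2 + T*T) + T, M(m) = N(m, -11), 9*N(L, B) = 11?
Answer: 4980246245597/18478955 ≈ 2.6951e+5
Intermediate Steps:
N(L, B) = 11/9 (N(L, B) = (1/9)*11 = 11/9)
M(m) = 11/9
r(T) = T + 2*T**2 (r(T) = (T**2 + T**2) + T = 2*T**2 + T = T + 2*T**2)
h(l) = (168 + l)*(264 + l) (h(l) = (264 + l)*(168 + l) = (168 + l)*(264 + l))
329400/M(-650) - 10673/h(r(23)) = 329400/(11/9) - 10673/(44352 + (23*(1 + 2*23))**2 + 432*(23*(1 + 2*23))) = 329400*(9/11) - 10673/(44352 + (23*(1 + 46))**2 + 432*(23*(1 + 46))) = 2964600/11 - 10673/(44352 + (23*47)**2 + 432*(23*47)) = 2964600/11 - 10673/(44352 + 1081**2 + 432*1081) = 2964600/11 - 10673/(44352 + 1168561 + 466992) = 2964600/11 - 10673/1679905 = 4980246245597/18478955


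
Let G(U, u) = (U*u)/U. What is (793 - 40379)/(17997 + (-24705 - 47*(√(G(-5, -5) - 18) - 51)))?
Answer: 85327623/9317764 - 930271*I*√23/9317764 ≈ 9.1575 - 0.47881*I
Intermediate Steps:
G(U, u) = u
(793 - 40379)/(17997 + (-24705 - 47*(√(G(-5, -5) - 18) - 51))) = (793 - 40379)/(17997 + (-24705 - 47*(√(-5 - 18) - 51))) = -39586/(17997 + (-24705 - 47*(√(-23) - 51))) = -39586/(17997 + (-24705 - 47*(I*√23 - 51))) = -39586/(17997 + (-24705 - 47*(-51 + I*√23))) = -39586/(17997 + (-24705 + (2397 - 47*I*√23))) = -39586/(17997 + (-22308 - 47*I*√23)) = -39586/(-4311 - 47*I*√23)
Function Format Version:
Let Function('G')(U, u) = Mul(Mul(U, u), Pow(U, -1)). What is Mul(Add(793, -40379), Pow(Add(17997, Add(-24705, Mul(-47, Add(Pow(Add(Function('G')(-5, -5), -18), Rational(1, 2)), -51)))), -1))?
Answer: Add(Rational(85327623, 9317764), Mul(Rational(-930271, 9317764), I, Pow(23, Rational(1, 2)))) ≈ Add(9.1575, Mul(-0.47881, I))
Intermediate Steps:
Function('G')(U, u) = u
Mul(Add(793, -40379), Pow(Add(17997, Add(-24705, Mul(-47, Add(Pow(Add(Function('G')(-5, -5), -18), Rational(1, 2)), -51)))), -1)) = Mul(Add(793, -40379), Pow(Add(17997, Add(-24705, Mul(-47, Add(Pow(Add(-5, -18), Rational(1, 2)), -51)))), -1)) = Mul(-39586, Pow(Add(17997, Add(-24705, Mul(-47, Add(Pow(-23, Rational(1, 2)), -51)))), -1)) = Mul(-39586, Pow(Add(17997, Add(-24705, Mul(-47, Add(Mul(I, Pow(23, Rational(1, 2))), -51)))), -1)) = Mul(-39586, Pow(Add(17997, Add(-24705, Mul(-47, Add(-51, Mul(I, Pow(23, Rational(1, 2))))))), -1)) = Mul(-39586, Pow(Add(17997, Add(-24705, Add(2397, Mul(-47, I, Pow(23, Rational(1, 2)))))), -1)) = Mul(-39586, Pow(Add(17997, Add(-22308, Mul(-47, I, Pow(23, Rational(1, 2))))), -1)) = Mul(-39586, Pow(Add(-4311, Mul(-47, I, Pow(23, Rational(1, 2)))), -1))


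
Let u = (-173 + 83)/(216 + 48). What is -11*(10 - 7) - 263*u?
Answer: 2493/44 ≈ 56.659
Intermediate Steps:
u = -15/44 (u = -90/264 = -90*1/264 = -15/44 ≈ -0.34091)
-11*(10 - 7) - 263*u = -11*(10 - 7) - 263*(-15/44) = -11*3 + 3945/44 = -33 + 3945/44 = 2493/44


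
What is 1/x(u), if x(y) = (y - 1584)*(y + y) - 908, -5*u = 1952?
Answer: 25/38517588 ≈ 6.4905e-7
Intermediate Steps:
u = -1952/5 (u = -⅕*1952 = -1952/5 ≈ -390.40)
x(y) = -908 + 2*y*(-1584 + y) (x(y) = (-1584 + y)*(2*y) - 908 = 2*y*(-1584 + y) - 908 = -908 + 2*y*(-1584 + y))
1/x(u) = 1/(-908 - 3168*(-1952/5) + 2*(-1952/5)²) = 1/(-908 + 6183936/5 + 2*(3810304/25)) = 1/(-908 + 6183936/5 + 7620608/25) = 1/(38517588/25) = 25/38517588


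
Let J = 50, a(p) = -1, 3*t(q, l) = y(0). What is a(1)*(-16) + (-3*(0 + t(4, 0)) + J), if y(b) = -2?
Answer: 68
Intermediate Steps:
t(q, l) = -⅔ (t(q, l) = (⅓)*(-2) = -⅔)
a(1)*(-16) + (-3*(0 + t(4, 0)) + J) = -1*(-16) + (-3*(0 - ⅔) + 50) = 16 + (-3*(-⅔) + 50) = 16 + (2 + 50) = 16 + 52 = 68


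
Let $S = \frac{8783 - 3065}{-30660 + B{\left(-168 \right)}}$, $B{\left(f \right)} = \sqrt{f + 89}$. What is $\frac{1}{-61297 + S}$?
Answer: $- \frac{57621542329543}{3532038426421595155} + \frac{5718 i \sqrt{79}}{3532038426421595155} \approx -1.6314 \cdot 10^{-5} + 1.4389 \cdot 10^{-14} i$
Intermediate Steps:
$B{\left(f \right)} = \sqrt{89 + f}$
$S = \frac{5718}{-30660 + i \sqrt{79}}$ ($S = \frac{8783 - 3065}{-30660 + \sqrt{89 - 168}} = \frac{5718}{-30660 + \sqrt{-79}} = \frac{5718}{-30660 + i \sqrt{79}} \approx -0.1865 - 5.4065 \cdot 10^{-5} i$)
$\frac{1}{-61297 + S} = \frac{1}{-61297 - \left(\frac{175313880}{940035679} + \frac{5718 i \sqrt{79}}{940035679}\right)} = \frac{1}{- \frac{57621542329543}{940035679} - \frac{5718 i \sqrt{79}}{940035679}}$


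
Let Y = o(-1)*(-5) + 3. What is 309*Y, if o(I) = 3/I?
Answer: 5562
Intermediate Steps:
Y = 18 (Y = (3/(-1))*(-5) + 3 = (3*(-1))*(-5) + 3 = -3*(-5) + 3 = 15 + 3 = 18)
309*Y = 309*18 = 5562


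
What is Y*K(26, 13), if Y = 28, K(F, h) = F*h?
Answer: 9464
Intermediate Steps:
Y*K(26, 13) = 28*(26*13) = 28*338 = 9464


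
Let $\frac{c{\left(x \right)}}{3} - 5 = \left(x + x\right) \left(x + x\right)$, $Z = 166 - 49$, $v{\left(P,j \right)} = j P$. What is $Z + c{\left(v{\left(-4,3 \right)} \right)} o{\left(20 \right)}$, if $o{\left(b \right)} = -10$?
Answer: $-17313$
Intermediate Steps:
$v{\left(P,j \right)} = P j$
$Z = 117$ ($Z = 166 - 49 = 117$)
$c{\left(x \right)} = 15 + 12 x^{2}$ ($c{\left(x \right)} = 15 + 3 \left(x + x\right) \left(x + x\right) = 15 + 3 \cdot 2 x 2 x = 15 + 3 \cdot 4 x^{2} = 15 + 12 x^{2}$)
$Z + c{\left(v{\left(-4,3 \right)} \right)} o{\left(20 \right)} = 117 + \left(15 + 12 \left(\left(-4\right) 3\right)^{2}\right) \left(-10\right) = 117 + \left(15 + 12 \left(-12\right)^{2}\right) \left(-10\right) = 117 + \left(15 + 12 \cdot 144\right) \left(-10\right) = 117 + \left(15 + 1728\right) \left(-10\right) = 117 + 1743 \left(-10\right) = 117 - 17430 = -17313$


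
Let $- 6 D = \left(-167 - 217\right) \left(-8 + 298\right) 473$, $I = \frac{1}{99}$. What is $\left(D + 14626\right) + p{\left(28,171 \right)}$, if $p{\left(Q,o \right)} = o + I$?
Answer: $\frac{870574024}{99} \approx 8.7937 \cdot 10^{6}$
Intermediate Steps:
$I = \frac{1}{99} \approx 0.010101$
$D = 8778880$ ($D = - \frac{\left(-167 - 217\right) \left(-8 + 298\right) 473}{6} = - \frac{\left(-384\right) 290 \cdot 473}{6} = - \frac{\left(-111360\right) 473}{6} = \left(- \frac{1}{6}\right) \left(-52673280\right) = 8778880$)
$p{\left(Q,o \right)} = \frac{1}{99} + o$ ($p{\left(Q,o \right)} = o + \frac{1}{99} = \frac{1}{99} + o$)
$\left(D + 14626\right) + p{\left(28,171 \right)} = \left(8778880 + 14626\right) + \left(\frac{1}{99} + 171\right) = 8793506 + \frac{16930}{99} = \frac{870574024}{99}$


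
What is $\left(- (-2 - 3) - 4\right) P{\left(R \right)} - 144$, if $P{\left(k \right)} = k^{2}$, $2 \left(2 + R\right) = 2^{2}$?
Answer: $-144$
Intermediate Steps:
$R = 0$ ($R = -2 + \frac{2^{2}}{2} = -2 + \frac{1}{2} \cdot 4 = -2 + 2 = 0$)
$\left(- (-2 - 3) - 4\right) P{\left(R \right)} - 144 = \left(- (-2 - 3) - 4\right) 0^{2} - 144 = \left(\left(-1\right) \left(-5\right) - 4\right) 0 - 144 = \left(5 - 4\right) 0 - 144 = 1 \cdot 0 - 144 = 0 - 144 = -144$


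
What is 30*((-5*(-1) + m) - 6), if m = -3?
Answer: -120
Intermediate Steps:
30*((-5*(-1) + m) - 6) = 30*((-5*(-1) - 3) - 6) = 30*((5 - 3) - 6) = 30*(2 - 6) = 30*(-4) = -120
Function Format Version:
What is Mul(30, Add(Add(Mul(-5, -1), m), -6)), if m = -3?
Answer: -120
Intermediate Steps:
Mul(30, Add(Add(Mul(-5, -1), m), -6)) = Mul(30, Add(Add(Mul(-5, -1), -3), -6)) = Mul(30, Add(Add(5, -3), -6)) = Mul(30, Add(2, -6)) = Mul(30, -4) = -120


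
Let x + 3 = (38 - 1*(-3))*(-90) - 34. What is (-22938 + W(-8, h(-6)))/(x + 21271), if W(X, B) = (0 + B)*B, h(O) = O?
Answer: -3817/2924 ≈ -1.3054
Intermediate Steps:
W(X, B) = B**2 (W(X, B) = B*B = B**2)
x = -3727 (x = -3 + ((38 - 1*(-3))*(-90) - 34) = -3 + ((38 + 3)*(-90) - 34) = -3 + (41*(-90) - 34) = -3 + (-3690 - 34) = -3 - 3724 = -3727)
(-22938 + W(-8, h(-6)))/(x + 21271) = (-22938 + (-6)**2)/(-3727 + 21271) = (-22938 + 36)/17544 = -22902*1/17544 = -3817/2924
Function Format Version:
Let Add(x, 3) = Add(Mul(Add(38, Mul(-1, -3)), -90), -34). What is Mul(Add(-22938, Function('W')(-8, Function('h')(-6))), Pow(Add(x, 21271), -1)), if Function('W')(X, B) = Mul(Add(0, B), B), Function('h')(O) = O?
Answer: Rational(-3817, 2924) ≈ -1.3054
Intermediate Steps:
Function('W')(X, B) = Pow(B, 2) (Function('W')(X, B) = Mul(B, B) = Pow(B, 2))
x = -3727 (x = Add(-3, Add(Mul(Add(38, Mul(-1, -3)), -90), -34)) = Add(-3, Add(Mul(Add(38, 3), -90), -34)) = Add(-3, Add(Mul(41, -90), -34)) = Add(-3, Add(-3690, -34)) = Add(-3, -3724) = -3727)
Mul(Add(-22938, Function('W')(-8, Function('h')(-6))), Pow(Add(x, 21271), -1)) = Mul(Add(-22938, Pow(-6, 2)), Pow(Add(-3727, 21271), -1)) = Mul(Add(-22938, 36), Pow(17544, -1)) = Mul(-22902, Rational(1, 17544)) = Rational(-3817, 2924)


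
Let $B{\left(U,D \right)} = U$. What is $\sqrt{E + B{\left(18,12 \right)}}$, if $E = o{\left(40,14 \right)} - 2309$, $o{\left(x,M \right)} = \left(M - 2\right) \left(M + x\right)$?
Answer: $i \sqrt{1643} \approx 40.534 i$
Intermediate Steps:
$o{\left(x,M \right)} = \left(-2 + M\right) \left(M + x\right)$
$E = -1661$ ($E = \left(14^{2} - 28 - 80 + 14 \cdot 40\right) - 2309 = \left(196 - 28 - 80 + 560\right) - 2309 = 648 - 2309 = -1661$)
$\sqrt{E + B{\left(18,12 \right)}} = \sqrt{-1661 + 18} = \sqrt{-1643} = i \sqrt{1643}$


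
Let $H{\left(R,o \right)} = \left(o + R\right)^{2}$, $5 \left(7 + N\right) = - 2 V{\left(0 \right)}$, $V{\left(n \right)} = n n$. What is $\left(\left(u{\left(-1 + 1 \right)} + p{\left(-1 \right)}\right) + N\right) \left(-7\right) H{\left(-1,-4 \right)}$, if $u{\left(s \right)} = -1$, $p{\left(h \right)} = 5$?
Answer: $525$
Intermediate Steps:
$V{\left(n \right)} = n^{2}$
$N = -7$ ($N = -7 + \frac{\left(-2\right) 0^{2}}{5} = -7 + \frac{\left(-2\right) 0}{5} = -7 + \frac{1}{5} \cdot 0 = -7 + 0 = -7$)
$H{\left(R,o \right)} = \left(R + o\right)^{2}$
$\left(\left(u{\left(-1 + 1 \right)} + p{\left(-1 \right)}\right) + N\right) \left(-7\right) H{\left(-1,-4 \right)} = \left(\left(-1 + 5\right) - 7\right) \left(-7\right) \left(-1 - 4\right)^{2} = \left(4 - 7\right) \left(-7\right) \left(-5\right)^{2} = \left(-3\right) \left(-7\right) 25 = 21 \cdot 25 = 525$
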